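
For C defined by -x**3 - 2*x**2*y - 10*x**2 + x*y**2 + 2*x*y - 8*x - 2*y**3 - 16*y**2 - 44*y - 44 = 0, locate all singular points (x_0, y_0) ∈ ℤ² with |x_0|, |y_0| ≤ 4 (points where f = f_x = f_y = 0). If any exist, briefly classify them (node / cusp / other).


Singular points: {(-1, -3)}; classification: node.

Compute partial derivatives:
  f_x = -3*x**2 - 4*x*y - 20*x + y**2 + 2*y - 8.
  f_y = -2*x**2 + 2*x*y + 2*x - 6*y**2 - 32*y - 44.
Scan x_0 ∈ {−4, ..., 4}. For each x_0, f_y(x_0, y) is a polynomial in y; find its integer roots y ∈ {−4, ..., 4}, then test f_x and f at those candidates.
  x = -4: f_y(-4, y) = -6*y**2 - 40*y - 84; no integer root y with |y| ≤ 4.
  x = -3: f_y(-3, y) = -6*y**2 - 38*y - 68; no integer root y with |y| ≤ 4.
  x = -2: f_y(-2, y) = -6*y**2 - 36*y - 56; no integer root y with |y| ≤ 4.
  x = -1: f_y(-1, y) = -6*y**2 - 34*y - 48; vanishes at y ∈ {-3}. (-1, -3): f_x = 0, f = 0 — SINGULAR.
  x = 0: f_y(0, y) = -6*y**2 - 32*y - 44; no integer root y with |y| ≤ 4.
  x = 1: f_y(1, y) = -6*y**2 - 30*y - 44; no integer root y with |y| ≤ 4.
  x = 2: f_y(2, y) = -6*y**2 - 28*y - 48; no integer root y with |y| ≤ 4.
  x = 3: f_y(3, y) = -6*y**2 - 26*y - 56; no integer root y with |y| ≤ 4.
  x = 4: f_y(4, y) = -6*y**2 - 24*y - 68; no integer root y with |y| ≤ 4.
Only singular point on the grid: (-1, -3).
Classify: substitute x = -1 + u, y = -3 + v and expand: f = -u**3 - 2*u**2*v - u**2 + u*v**2 - 2*v**3 + v**2.
No constant or linear terms (consistent with a singular point). Quadratic part: -u**2 + v**2. Cubic part: -u**3 - 2*u**2*v + u*v**2 - 2*v**3.
The quadratic part v**2 - u**2 = (v − u)(v + u) splits into two distinct linear factors, so there are two distinct tangent lines y − -3 = ±(x − -1) — this is a node (ordinary double point).
Classification: node.


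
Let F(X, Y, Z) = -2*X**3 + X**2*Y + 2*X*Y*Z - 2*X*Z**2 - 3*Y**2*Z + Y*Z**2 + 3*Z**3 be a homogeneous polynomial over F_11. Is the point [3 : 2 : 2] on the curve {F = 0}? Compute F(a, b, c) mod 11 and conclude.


F(3,2,2) ≡ 5 (mod 11); P is NOT on the curve.

Evaluate F(3, 2, 2) term-by-term (mod 11).
  -2*X**3 ↦ -2·27·1·1 = -54
  X**2*Y ↦ 1·9·2·1 = 18
  2*X*Y*Z ↦ 2·3·2·2 = 24
  -2*X*Z**2 ↦ -2·3·1·4 = -24
  -3*Y**2*Z ↦ -3·1·4·2 = -24
  Y*Z**2 ↦ 1·1·2·4 = 8
  3*Z**3 ↦ 3·1·1·8 = 24
Sum: F(3, 2, 2) = (-54) + (18) + (24) + (-24) + (-24) + (8) + (24) = -28.
Reducing mod 11: -28 ≡ 5 (mod 11).
Since F(a, b, c) ≡ 5 ≠ 0 (mod 11), P does NOT lie on the curve.


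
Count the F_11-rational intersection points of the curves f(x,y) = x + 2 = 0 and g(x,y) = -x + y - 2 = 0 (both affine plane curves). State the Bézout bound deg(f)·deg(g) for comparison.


Common zeros: {(9, 0)}; count = 1; Bézout bound = 1.

deg(f) = 1, deg(g) = 1, so Bézout bound = 1.
Scan x ∈ F_11. For each x, list the y ∈ F_11 with f(x, y) ≡ 0 and those with g(x, y) ≡ 0 (mod 11); the common zeros in that column are the intersection.
  x = 0: f ≡ 0 at y ∈ ∅; g ≡ 0 at y ∈ {2}; common: ∅.
  x = 1: f ≡ 0 at y ∈ ∅; g ≡ 0 at y ∈ {3}; common: ∅.
  x = 2: f ≡ 0 at y ∈ ∅; g ≡ 0 at y ∈ {4}; common: ∅.
  x = 3: f ≡ 0 at y ∈ ∅; g ≡ 0 at y ∈ {5}; common: ∅.
  x = 4: f ≡ 0 at y ∈ ∅; g ≡ 0 at y ∈ {6}; common: ∅.
  x = 5: f ≡ 0 at y ∈ ∅; g ≡ 0 at y ∈ {7}; common: ∅.
  x = 6: f ≡ 0 at y ∈ ∅; g ≡ 0 at y ∈ {8}; common: ∅.
  x = 7: f ≡ 0 at y ∈ ∅; g ≡ 0 at y ∈ {9}; common: ∅.
  x = 8: f ≡ 0 at y ∈ ∅; g ≡ 0 at y ∈ {10}; common: ∅.
  x = 9: f ≡ 0 at y ∈ {0, 1, 2, 3, 4, 5, 6, 7, 8, 9, 10}; g ≡ 0 at y ∈ {0}; common: {0}.
  x = 10: f ≡ 0 at y ∈ ∅; g ≡ 0 at y ∈ {1}; common: ∅.
Collecting: common zeros = {(9, 0)}, so the count is 1.
Comparison with the Bézout bound: 1 ≤ 1 = deg(f)·deg(g), as expected for curves with no common component (the bound is attained).


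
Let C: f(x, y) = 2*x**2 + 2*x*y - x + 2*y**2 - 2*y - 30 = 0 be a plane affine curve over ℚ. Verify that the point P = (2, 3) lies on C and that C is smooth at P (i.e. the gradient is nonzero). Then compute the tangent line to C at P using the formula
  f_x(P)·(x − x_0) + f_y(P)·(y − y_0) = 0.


Tangent line at P: 13*x + 14*y - 68 = 0.

Step 1: f(2, 3) = 0, so P lies on C.
Step 2: partial derivatives
  f_x(x, y) = 4*x + 2*y - 1, f_y(x, y) = 2*x + 4*y - 2.
  f_x(P) = 13, f_y(P) = 14 (gradient nonzero, so P is smooth).
Step 3: tangent line at P: 13·(x − 2) + 14·(y − 3) = 0.
Expanding: 13*x + 14*y - 68 = 0.


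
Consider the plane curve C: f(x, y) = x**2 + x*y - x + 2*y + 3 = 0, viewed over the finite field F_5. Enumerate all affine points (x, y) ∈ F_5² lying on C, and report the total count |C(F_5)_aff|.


Affine F_5-points: {(0, 1), (1, 4), (2, 0), (4, 0)}; count = 4.

For each of the 25 pairs (x, y) ∈ F_5², evaluate f(x, y) mod 5. Record the zeros.
  x = 0: [0↦3, 1↦0, 2↦2, 3↦4, 4↦1]  zeros at y ∈ {1}
  x = 1: [0↦3, 1↦1, 2↦4, 3↦2, 4↦0]  zeros at y ∈ {4}
  x = 2: [0↦0, 1↦4, 2↦3, 3↦2, 4↦1]  zeros at y ∈ {0}
  x = 3: [0↦4, 1↦4, 2↦4, 3↦4, 4↦4]  zeros at y ∈ ∅
  x = 4: [0↦0, 1↦1, 2↦2, 3↦3, 4↦4]  zeros at y ∈ {0}
Collecting zeros: affine points = {(0, 1), (1, 4), (2, 0), (4, 0)}.
Total count |C(F_5)_aff| = 4.


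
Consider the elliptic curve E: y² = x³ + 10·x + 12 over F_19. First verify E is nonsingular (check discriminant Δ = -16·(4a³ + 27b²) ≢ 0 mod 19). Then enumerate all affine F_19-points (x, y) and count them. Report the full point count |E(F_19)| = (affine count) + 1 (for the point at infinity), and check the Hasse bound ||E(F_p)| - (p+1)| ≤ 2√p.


Affine points = {(1, 2), (1, 17), (5, 4), (5, 15), (7, 8), (7, 11), (11, 3), (11, 16), (12, 6), (12, 13), (18, 1), (18, 18)}; affine count = 12; |E(F_19)| = 13.

Discriminant check: Δ ∝ 4a³ + 27b² = 4·10³ + 27·12² = 4·1000 + 27·144 ≡ 3 (mod 19). Nonzero ⇒ E is nonsingular.
For each x ∈ F_19, compute rhs = x³ + 10·x + 12 mod 19, then count y ∈ F_19 with y² ≡ rhs.
  x = 0: rhs = 12, matching y values: none (0 points).
  x = 1: rhs = 4, matching y values: 2, 17 (2 points).
  x = 2: rhs = 2, matching y values: none (0 points).
  x = 3: rhs = 12, matching y values: none (0 points).
  x = 4: rhs = 2, matching y values: none (0 points).
  x = 5: rhs = 16, matching y values: 4, 15 (2 points).
  x = 6: rhs = 3, matching y values: none (0 points).
  x = 7: rhs = 7, matching y values: 8, 11 (2 points).
  x = 8: rhs = 15, matching y values: none (0 points).
  x = 9: rhs = 14, matching y values: none (0 points).
  x = 10: rhs = 10, matching y values: none (0 points).
  x = 11: rhs = 9, matching y values: 3, 16 (2 points).
  x = 12: rhs = 17, matching y values: 6, 13 (2 points).
  x = 13: rhs = 2, matching y values: none (0 points).
  x = 14: rhs = 8, matching y values: none (0 points).
  x = 15: rhs = 3, matching y values: none (0 points).
  x = 16: rhs = 12, matching y values: none (0 points).
  x = 17: rhs = 3, matching y values: none (0 points).
  x = 18: rhs = 1, matching y values: 1, 18 (2 points).
Total affine count: 12.
Full point count |E(F_19)| = 12 + 1 = 13.
Hasse bound: |13 − (19+1)| = |-7| = 7 ≤ 2√19 ≈ 8.7178 ✓.


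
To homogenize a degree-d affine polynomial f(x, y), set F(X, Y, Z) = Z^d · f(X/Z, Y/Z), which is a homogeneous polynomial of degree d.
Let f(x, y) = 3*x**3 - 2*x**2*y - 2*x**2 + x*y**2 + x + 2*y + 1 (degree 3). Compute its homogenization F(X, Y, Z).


F(X, Y, Z) = 3*X**3 - 2*X**2*Y - 2*X**2*Z + X*Y**2 + X*Z**2 + 2*Y*Z**2 + Z**3

deg(f) = 3.
Substitute x = X/Z, y = Y/Z into f, then multiply by Z^3.
  monomial 3·x^3·y^0 ↦ 3·X^3·Y^0·Z^0.
  monomial -2·x^2·y^1 ↦ -2·X^2·Y^1·Z^0.
  monomial -2·x^2·y^0 ↦ -2·X^2·Y^0·Z^1.
  monomial 1·x^1·y^2 ↦ 1·X^1·Y^2·Z^0.
  monomial 1·x^1·y^0 ↦ 1·X^1·Y^0·Z^2.
  monomial 2·x^0·y^1 ↦ 2·X^0·Y^1·Z^2.
  monomial 1·x^0·y^0 ↦ 1·X^0·Y^0·Z^3.
Collecting: F(X, Y, Z) = 3*X**3 - 2*X**2*Y - 2*X**2*Z + X*Y**2 + X*Z**2 + 2*Y*Z**2 + Z**3.


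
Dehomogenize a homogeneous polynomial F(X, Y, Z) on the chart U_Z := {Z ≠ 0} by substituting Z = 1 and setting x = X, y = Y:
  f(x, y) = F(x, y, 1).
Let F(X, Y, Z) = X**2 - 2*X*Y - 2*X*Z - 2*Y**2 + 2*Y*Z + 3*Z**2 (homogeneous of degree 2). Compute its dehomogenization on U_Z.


f(x, y) = x**2 - 2*x*y - 2*x - 2*y**2 + 2*y + 3

On U_Z we set Z = 1. Each monomial c·X^i·Y^j·Z^k in F becomes c·x^i·y^j·1^k = c·x^i·y^j.
Substituting Z = 1: F(X, Y, 1) = x**2 - 2*x*y - 2*x - 2*y**2 + 2*y + 3.
Note: deg(f) ≤ deg(F) = 2; strict inequality happens when F is divisible by Z (lost terms).


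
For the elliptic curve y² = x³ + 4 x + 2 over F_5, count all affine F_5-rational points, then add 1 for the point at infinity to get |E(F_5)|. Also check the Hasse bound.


Affine points = {(3, 1), (3, 4)}; affine count = 2; |E(F_5)| = 3.

Discriminant check: Δ ∝ 4a³ + 27b² = 4·4³ + 27·2² = 4·64 + 27·4 ≡ 4 (mod 5). Nonzero ⇒ E is nonsingular.
For each x ∈ F_5, compute rhs = x³ + 4·x + 2 mod 5, then count y ∈ F_5 with y² ≡ rhs.
  x = 0: rhs = 2, matching y values: none (0 points).
  x = 1: rhs = 2, matching y values: none (0 points).
  x = 2: rhs = 3, matching y values: none (0 points).
  x = 3: rhs = 1, matching y values: 1, 4 (2 points).
  x = 4: rhs = 2, matching y values: none (0 points).
Total affine count: 2.
Full point count |E(F_5)| = 2 + 1 = 3.
Hasse bound: |3 − (5+1)| = |-3| = 3 ≤ 2√5 ≈ 4.4721 ✓.


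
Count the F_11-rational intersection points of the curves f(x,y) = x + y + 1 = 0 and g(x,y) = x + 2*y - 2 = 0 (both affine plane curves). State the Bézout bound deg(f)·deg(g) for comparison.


Common zeros: {(7, 3)}; count = 1; Bézout bound = 1.

deg(f) = 1, deg(g) = 1, so Bézout bound = 1.
Scan x ∈ F_11. For each x, list the y ∈ F_11 with f(x, y) ≡ 0 and those with g(x, y) ≡ 0 (mod 11); the common zeros in that column are the intersection.
  x = 0: f ≡ 0 at y ∈ {10}; g ≡ 0 at y ∈ {1}; common: ∅.
  x = 1: f ≡ 0 at y ∈ {9}; g ≡ 0 at y ∈ {6}; common: ∅.
  x = 2: f ≡ 0 at y ∈ {8}; g ≡ 0 at y ∈ {0}; common: ∅.
  x = 3: f ≡ 0 at y ∈ {7}; g ≡ 0 at y ∈ {5}; common: ∅.
  x = 4: f ≡ 0 at y ∈ {6}; g ≡ 0 at y ∈ {10}; common: ∅.
  x = 5: f ≡ 0 at y ∈ {5}; g ≡ 0 at y ∈ {4}; common: ∅.
  x = 6: f ≡ 0 at y ∈ {4}; g ≡ 0 at y ∈ {9}; common: ∅.
  x = 7: f ≡ 0 at y ∈ {3}; g ≡ 0 at y ∈ {3}; common: {3}.
  x = 8: f ≡ 0 at y ∈ {2}; g ≡ 0 at y ∈ {8}; common: ∅.
  x = 9: f ≡ 0 at y ∈ {1}; g ≡ 0 at y ∈ {2}; common: ∅.
  x = 10: f ≡ 0 at y ∈ {0}; g ≡ 0 at y ∈ {7}; common: ∅.
Collecting: common zeros = {(7, 3)}, so the count is 1.
Comparison with the Bézout bound: 1 ≤ 1 = deg(f)·deg(g), as expected for curves with no common component (the bound is attained).


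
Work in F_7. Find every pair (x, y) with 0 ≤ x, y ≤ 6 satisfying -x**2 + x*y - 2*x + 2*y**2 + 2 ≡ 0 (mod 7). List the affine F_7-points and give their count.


Affine F_7-points: {(1, 4), (1, 6), (3, 3), (3, 6), (5, 3), (5, 5)}; count = 6.

For each of the 49 pairs (x, y) ∈ F_7², evaluate f(x, y) mod 7. Record the zeros.
  x = 0: [0↦2, 1↦4, 2↦3, 3↦6, 4↦6, 5↦3, 6↦4]  zeros at y ∈ ∅
  x = 1: [0↦6, 1↦2, 2↦2, 3↦6, 4↦0, 5↦5, 6↦0]  zeros at y ∈ {4, 6}
  x = 2: [0↦1, 1↦5, 2↦6, 3↦4, 4↦6, 5↦5, 6↦1]  zeros at y ∈ ∅
  x = 3: [0↦1, 1↦6, 2↦1, 3↦0, 4↦3, 5↦3, 6↦0]  zeros at y ∈ {3, 6}
  x = 4: [0↦6, 1↦5, 2↦1, 3↦1, 4↦5, 5↦6, 6↦4]  zeros at y ∈ ∅
  x = 5: [0↦2, 1↦2, 2↦6, 3↦0, 4↦5, 5↦0, 6↦6]  zeros at y ∈ {3, 5}
  x = 6: [0↦3, 1↦4, 2↦2, 3↦4, 4↦3, 5↦6, 6↦6]  zeros at y ∈ ∅
Collecting zeros: affine points = {(1, 4), (1, 6), (3, 3), (3, 6), (5, 3), (5, 5)}.
Total count |C(F_7)_aff| = 6.


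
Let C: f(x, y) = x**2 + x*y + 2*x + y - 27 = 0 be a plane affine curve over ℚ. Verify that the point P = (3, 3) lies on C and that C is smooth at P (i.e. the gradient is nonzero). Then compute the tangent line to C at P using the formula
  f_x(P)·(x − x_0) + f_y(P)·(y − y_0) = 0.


Tangent line at P: 11*x + 4*y - 45 = 0.

Step 1: f(3, 3) = 0, so P lies on C.
Step 2: partial derivatives
  f_x(x, y) = 2*x + y + 2, f_y(x, y) = x + 1.
  f_x(P) = 11, f_y(P) = 4 (gradient nonzero, so P is smooth).
Step 3: tangent line at P: 11·(x − 3) + 4·(y − 3) = 0.
Expanding: 11*x + 4*y - 45 = 0.


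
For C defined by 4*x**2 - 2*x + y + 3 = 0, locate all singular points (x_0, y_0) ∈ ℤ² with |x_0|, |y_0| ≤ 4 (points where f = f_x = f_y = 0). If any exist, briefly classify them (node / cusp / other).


No singular points in the scanned grid; C is smooth there.

Compute partial derivatives:
  f_x = 8*x - 2.
  f_y = 1.
f_y = 1 is a nonzero constant, so f_y never vanishes: no point (x, y) can satisfy f = f_x = f_y = 0. In particular no (x, y) ∈ {−4, ..., 4}² is singular; the curve is smooth.


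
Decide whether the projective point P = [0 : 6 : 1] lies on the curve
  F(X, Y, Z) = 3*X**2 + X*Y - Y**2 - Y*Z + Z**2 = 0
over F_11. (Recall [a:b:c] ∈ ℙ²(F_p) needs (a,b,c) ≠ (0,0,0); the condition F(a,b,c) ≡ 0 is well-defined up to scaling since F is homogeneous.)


F(0,6,1) ≡ 3 (mod 11); P is NOT on the curve.

Evaluate F(0, 6, 1) term-by-term (mod 11).
  3*X**2 ↦ 3·0·1·1 = 0
  X*Y ↦ 1·0·6·1 = 0
  -Y**2 ↦ -1·1·36·1 = -36
  -Y*Z ↦ -1·1·6·1 = -6
  Z**2 ↦ 1·1·1·1 = 1
Sum: F(0, 6, 1) = (0) + (0) + (-36) + (-6) + (1) = -41.
Reducing mod 11: -41 ≡ 3 (mod 11).
Since F(a, b, c) ≡ 3 ≠ 0 (mod 11), P does NOT lie on the curve.


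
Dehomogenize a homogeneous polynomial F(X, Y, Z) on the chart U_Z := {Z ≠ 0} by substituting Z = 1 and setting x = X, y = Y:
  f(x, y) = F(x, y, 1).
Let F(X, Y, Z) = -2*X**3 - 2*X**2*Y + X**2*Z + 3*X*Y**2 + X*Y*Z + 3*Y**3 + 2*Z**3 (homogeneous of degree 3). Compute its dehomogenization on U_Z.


f(x, y) = -2*x**3 - 2*x**2*y + x**2 + 3*x*y**2 + x*y + 3*y**3 + 2

On U_Z we set Z = 1. Each monomial c·X^i·Y^j·Z^k in F becomes c·x^i·y^j·1^k = c·x^i·y^j.
Substituting Z = 1: F(X, Y, 1) = -2*x**3 - 2*x**2*y + x**2 + 3*x*y**2 + x*y + 3*y**3 + 2.
Note: deg(f) ≤ deg(F) = 3; strict inequality happens when F is divisible by Z (lost terms).


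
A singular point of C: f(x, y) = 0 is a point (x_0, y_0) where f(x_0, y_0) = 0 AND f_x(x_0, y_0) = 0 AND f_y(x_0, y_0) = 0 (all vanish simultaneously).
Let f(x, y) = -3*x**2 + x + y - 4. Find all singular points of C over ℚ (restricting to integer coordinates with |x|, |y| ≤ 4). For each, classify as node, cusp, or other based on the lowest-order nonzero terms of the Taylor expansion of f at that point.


No singular points in the scanned grid; C is smooth there.

Compute partial derivatives:
  f_x = 1 - 6*x.
  f_y = 1.
f_y = 1 is a nonzero constant, so f_y never vanishes: no point (x, y) can satisfy f = f_x = f_y = 0. In particular no (x, y) ∈ {−4, ..., 4}² is singular; the curve is smooth.


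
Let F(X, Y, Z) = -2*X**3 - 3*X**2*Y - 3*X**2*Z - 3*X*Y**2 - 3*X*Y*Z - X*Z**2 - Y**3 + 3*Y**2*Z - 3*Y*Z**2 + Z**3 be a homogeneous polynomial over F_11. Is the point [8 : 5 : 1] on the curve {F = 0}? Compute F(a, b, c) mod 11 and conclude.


F(8,5,1) ≡ 2 (mod 11); P is NOT on the curve.

Evaluate F(8, 5, 1) term-by-term (mod 11).
  -2*X**3 ↦ -2·512·1·1 = -1024
  -3*X**2*Y ↦ -3·64·5·1 = -960
  -3*X**2*Z ↦ -3·64·1·1 = -192
  -3*X*Y**2 ↦ -3·8·25·1 = -600
  -3*X*Y*Z ↦ -3·8·5·1 = -120
  -X*Z**2 ↦ -1·8·1·1 = -8
  -Y**3 ↦ -1·1·125·1 = -125
  3*Y**2*Z ↦ 3·1·25·1 = 75
  -3*Y*Z**2 ↦ -3·1·5·1 = -15
  Z**3 ↦ 1·1·1·1 = 1
Sum: F(8, 5, 1) = (-1024) + (-960) + (-192) + (-600) + (-120) + (-8) + (-125) + (75) + (-15) + (1) = -2968.
Reducing mod 11: -2968 ≡ 2 (mod 11).
Since F(a, b, c) ≡ 2 ≠ 0 (mod 11), P does NOT lie on the curve.


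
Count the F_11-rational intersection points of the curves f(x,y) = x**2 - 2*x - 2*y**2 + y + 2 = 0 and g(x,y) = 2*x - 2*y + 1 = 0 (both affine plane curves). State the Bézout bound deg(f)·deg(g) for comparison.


Common zeros: ∅; count = 0; Bézout bound = 2.

deg(f) = 2, deg(g) = 1, so Bézout bound = 2.
Scan x ∈ F_11. For each x, list the y ∈ F_11 with f(x, y) ≡ 0 and those with g(x, y) ≡ 0 (mod 11); the common zeros in that column are the intersection.
  x = 0: f ≡ 0 at y ∈ ∅; g ≡ 0 at y ∈ {6}; common: ∅.
  x = 1: f ≡ 0 at y ∈ {1, 5}; g ≡ 0 at y ∈ {7}; common: ∅.
  x = 2: f ≡ 0 at y ∈ ∅; g ≡ 0 at y ∈ {8}; common: ∅.
  x = 3: f ≡ 0 at y ∈ ∅; g ≡ 0 at y ∈ {9}; common: ∅.
  x = 4: f ≡ 0 at y ∈ {8, 9}; g ≡ 0 at y ∈ {10}; common: ∅.
  x = 5: f ≡ 0 at y ∈ {2, 4}; g ≡ 0 at y ∈ {0}; common: ∅.
  x = 6: f ≡ 0 at y ∈ {3}; g ≡ 0 at y ∈ {1}; common: ∅.
  x = 7: f ≡ 0 at y ∈ {3}; g ≡ 0 at y ∈ {2}; common: ∅.
  x = 8: f ≡ 0 at y ∈ {2, 4}; g ≡ 0 at y ∈ {3}; common: ∅.
  x = 9: f ≡ 0 at y ∈ {8, 9}; g ≡ 0 at y ∈ {4}; common: ∅.
  x = 10: f ≡ 0 at y ∈ ∅; g ≡ 0 at y ∈ {5}; common: ∅.
Collecting: common zeros = ∅, so the count is 0.
Comparison with the Bézout bound: 0 ≤ 2 = deg(f)·deg(g), as expected for curves with no common component (the affine F_11-count falls short of the bound because intersections may lie at infinity, over extension fields, or carry multiplicity).


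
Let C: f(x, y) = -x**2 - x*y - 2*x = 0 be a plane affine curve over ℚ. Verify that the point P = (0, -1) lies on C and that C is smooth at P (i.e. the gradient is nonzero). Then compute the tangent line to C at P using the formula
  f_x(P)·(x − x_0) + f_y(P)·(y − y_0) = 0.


Tangent line at P: -x = 0.

Step 1: f(0, -1) = 0, so P lies on C.
Step 2: partial derivatives
  f_x(x, y) = -2*x - y - 2, f_y(x, y) = -x.
  f_x(P) = -1, f_y(P) = 0 (gradient nonzero, so P is smooth).
Step 3: tangent line at P: -1·(x − 0) + 0·(y − -1) = 0.
Expanding: -x = 0.


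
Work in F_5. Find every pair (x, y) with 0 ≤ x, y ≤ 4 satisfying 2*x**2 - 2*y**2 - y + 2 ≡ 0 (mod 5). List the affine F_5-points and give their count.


Affine F_5-points: {(2, 0), (2, 2), (3, 0), (3, 2)}; count = 4.

For each of the 25 pairs (x, y) ∈ F_5², evaluate f(x, y) mod 5. Record the zeros.
  x = 0: [0↦2, 1↦4, 2↦2, 3↦1, 4↦1]  zeros at y ∈ ∅
  x = 1: [0↦4, 1↦1, 2↦4, 3↦3, 4↦3]  zeros at y ∈ ∅
  x = 2: [0↦0, 1↦2, 2↦0, 3↦4, 4↦4]  zeros at y ∈ {0, 2}
  x = 3: [0↦0, 1↦2, 2↦0, 3↦4, 4↦4]  zeros at y ∈ {0, 2}
  x = 4: [0↦4, 1↦1, 2↦4, 3↦3, 4↦3]  zeros at y ∈ ∅
Collecting zeros: affine points = {(2, 0), (2, 2), (3, 0), (3, 2)}.
Total count |C(F_5)_aff| = 4.


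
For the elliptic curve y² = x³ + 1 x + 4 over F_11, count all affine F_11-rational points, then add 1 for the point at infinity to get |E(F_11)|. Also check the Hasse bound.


Affine points = {(0, 2), (0, 9), (2, 5), (2, 6), (3, 1), (3, 10), (9, 4), (9, 7)}; affine count = 8; |E(F_11)| = 9.

Discriminant check: Δ ∝ 4a³ + 27b² = 4·1³ + 27·4² = 4·1 + 27·16 ≡ 7 (mod 11). Nonzero ⇒ E is nonsingular.
For each x ∈ F_11, compute rhs = x³ + 1·x + 4 mod 11, then count y ∈ F_11 with y² ≡ rhs.
  x = 0: rhs = 4, matching y values: 2, 9 (2 points).
  x = 1: rhs = 6, matching y values: none (0 points).
  x = 2: rhs = 3, matching y values: 5, 6 (2 points).
  x = 3: rhs = 1, matching y values: 1, 10 (2 points).
  x = 4: rhs = 6, matching y values: none (0 points).
  x = 5: rhs = 2, matching y values: none (0 points).
  x = 6: rhs = 6, matching y values: none (0 points).
  x = 7: rhs = 2, matching y values: none (0 points).
  x = 8: rhs = 7, matching y values: none (0 points).
  x = 9: rhs = 5, matching y values: 4, 7 (2 points).
  x = 10: rhs = 2, matching y values: none (0 points).
Total affine count: 8.
Full point count |E(F_11)| = 8 + 1 = 9.
Hasse bound: |9 − (11+1)| = |-3| = 3 ≤ 2√11 ≈ 6.6332 ✓.


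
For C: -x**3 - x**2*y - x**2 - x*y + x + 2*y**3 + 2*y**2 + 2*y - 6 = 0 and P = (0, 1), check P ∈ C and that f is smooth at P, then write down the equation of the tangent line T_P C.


Tangent line at P: 12*y - 12 = 0.

Step 1: f(0, 1) = 0, so P lies on C.
Step 2: partial derivatives
  f_x(x, y) = -3*x**2 - 2*x*y - 2*x - y + 1, f_y(x, y) = -x**2 - x + 6*y**2 + 4*y + 2.
  f_x(P) = 0, f_y(P) = 12 (gradient nonzero, so P is smooth).
Step 3: tangent line at P: 0·(x − 0) + 12·(y − 1) = 0.
Expanding: 12*y - 12 = 0.


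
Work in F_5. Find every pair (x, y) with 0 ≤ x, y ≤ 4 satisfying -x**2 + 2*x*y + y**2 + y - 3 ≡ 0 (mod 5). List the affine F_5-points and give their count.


Affine F_5-points: {(1, 1)}; count = 1.

For each of the 25 pairs (x, y) ∈ F_5², evaluate f(x, y) mod 5. Record the zeros.
  x = 0: [0↦2, 1↦4, 2↦3, 3↦4, 4↦2]  zeros at y ∈ ∅
  x = 1: [0↦1, 1↦0, 2↦1, 3↦4, 4↦4]  zeros at y ∈ {1}
  x = 2: [0↦3, 1↦4, 2↦2, 3↦2, 4↦4]  zeros at y ∈ ∅
  x = 3: [0↦3, 1↦1, 2↦1, 3↦3, 4↦2]  zeros at y ∈ ∅
  x = 4: [0↦1, 1↦1, 2↦3, 3↦2, 4↦3]  zeros at y ∈ ∅
Collecting zeros: affine points = {(1, 1)}.
Total count |C(F_5)_aff| = 1.


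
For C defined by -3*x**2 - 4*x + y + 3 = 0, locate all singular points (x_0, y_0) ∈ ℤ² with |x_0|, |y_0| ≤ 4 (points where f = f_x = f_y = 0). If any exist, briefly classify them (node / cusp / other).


No singular points in the scanned grid; C is smooth there.

Compute partial derivatives:
  f_x = -6*x - 4.
  f_y = 1.
f_y = 1 is a nonzero constant, so f_y never vanishes: no point (x, y) can satisfy f = f_x = f_y = 0. In particular no (x, y) ∈ {−4, ..., 4}² is singular; the curve is smooth.


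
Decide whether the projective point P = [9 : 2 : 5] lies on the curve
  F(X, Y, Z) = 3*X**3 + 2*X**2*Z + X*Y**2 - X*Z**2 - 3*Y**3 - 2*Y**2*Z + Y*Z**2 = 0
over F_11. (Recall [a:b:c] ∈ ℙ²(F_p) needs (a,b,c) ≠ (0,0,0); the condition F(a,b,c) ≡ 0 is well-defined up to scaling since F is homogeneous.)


F(9,2,5) ≡ 0 (mod 11); P is on the curve.

Evaluate F(9, 2, 5) term-by-term (mod 11).
  3*X**3 ↦ 3·729·1·1 = 2187
  2*X**2*Z ↦ 2·81·1·5 = 810
  X*Y**2 ↦ 1·9·4·1 = 36
  -X*Z**2 ↦ -1·9·1·25 = -225
  -3*Y**3 ↦ -3·1·8·1 = -24
  -2*Y**2*Z ↦ -2·1·4·5 = -40
  Y*Z**2 ↦ 1·1·2·25 = 50
Sum: F(9, 2, 5) = (2187) + (810) + (36) + (-225) + (-24) + (-40) + (50) = 2794.
Reducing mod 11: 2794 ≡ 0 (mod 11).
Since F(a, b, c) ≡ 0 (mod 11), P lies on the curve.


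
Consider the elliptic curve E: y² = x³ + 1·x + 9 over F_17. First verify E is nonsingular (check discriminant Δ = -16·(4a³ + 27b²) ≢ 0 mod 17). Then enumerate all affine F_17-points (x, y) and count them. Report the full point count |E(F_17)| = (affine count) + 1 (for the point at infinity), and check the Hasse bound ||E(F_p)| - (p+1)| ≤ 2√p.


Affine points = {(0, 3), (0, 14), (2, 6), (2, 11), (4, 3), (4, 14), (7, 6), (7, 11), (8, 6), (8, 11), (9, 4), (9, 13), (10, 4), (10, 13), (11, 5), (11, 12), (12, 7), (12, 10), (13, 3), (13, 14), (14, 8), (14, 9), (15, 4), (15, 13)}; affine count = 24; |E(F_17)| = 25.

Discriminant check: Δ ∝ 4a³ + 27b² = 4·1³ + 27·9² = 4·1 + 27·81 ≡ 15 (mod 17). Nonzero ⇒ E is nonsingular.
For each x ∈ F_17, compute rhs = x³ + 1·x + 9 mod 17, then count y ∈ F_17 with y² ≡ rhs.
  x = 0: rhs = 9, matching y values: 3, 14 (2 points).
  x = 1: rhs = 11, matching y values: none (0 points).
  x = 2: rhs = 2, matching y values: 6, 11 (2 points).
  x = 3: rhs = 5, matching y values: none (0 points).
  x = 4: rhs = 9, matching y values: 3, 14 (2 points).
  x = 5: rhs = 3, matching y values: none (0 points).
  x = 6: rhs = 10, matching y values: none (0 points).
  x = 7: rhs = 2, matching y values: 6, 11 (2 points).
  x = 8: rhs = 2, matching y values: 6, 11 (2 points).
  x = 9: rhs = 16, matching y values: 4, 13 (2 points).
  x = 10: rhs = 16, matching y values: 4, 13 (2 points).
  x = 11: rhs = 8, matching y values: 5, 12 (2 points).
  x = 12: rhs = 15, matching y values: 7, 10 (2 points).
  x = 13: rhs = 9, matching y values: 3, 14 (2 points).
  x = 14: rhs = 13, matching y values: 8, 9 (2 points).
  x = 15: rhs = 16, matching y values: 4, 13 (2 points).
  x = 16: rhs = 7, matching y values: none (0 points).
Total affine count: 24.
Full point count |E(F_17)| = 24 + 1 = 25.
Hasse bound: |25 − (17+1)| = |7| = 7 ≤ 2√17 ≈ 8.2462 ✓.


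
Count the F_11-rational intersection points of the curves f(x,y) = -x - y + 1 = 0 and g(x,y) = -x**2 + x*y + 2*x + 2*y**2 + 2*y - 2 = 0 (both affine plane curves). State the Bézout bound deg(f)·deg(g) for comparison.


Common zeros: {(8, 4)}; count = 1; Bézout bound = 2.

deg(f) = 1, deg(g) = 2, so Bézout bound = 2.
Scan x ∈ F_11. For each x, list the y ∈ F_11 with f(x, y) ≡ 0 and those with g(x, y) ≡ 0 (mod 11); the common zeros in that column are the intersection.
  x = 0: f ≡ 0 at y ∈ {1}; g ≡ 0 at y ∈ {3, 7}; common: ∅.
  x = 1: f ≡ 0 at y ∈ {0}; g ≡ 0 at y ∈ ∅; common: ∅.
  x = 2: f ≡ 0 at y ∈ {10}; g ≡ 0 at y ∈ ∅; common: ∅.
  x = 3: f ≡ 0 at y ∈ {9}; g ≡ 0 at y ∈ ∅; common: ∅.
  x = 4: f ≡ 0 at y ∈ {8}; g ≡ 0 at y ∈ ∅; common: ∅.
  x = 5: f ≡ 0 at y ∈ {7}; g ≡ 0 at y ∈ {3, 10}; common: ∅.
  x = 6: f ≡ 0 at y ∈ {6}; g ≡ 0 at y ∈ ∅; common: ∅.
  x = 7: f ≡ 0 at y ∈ {5}; g ≡ 0 at y ∈ {2, 10}; common: ∅.
  x = 8: f ≡ 0 at y ∈ {4}; g ≡ 0 at y ∈ {2, 4}; common: {4}.
  x = 9: f ≡ 0 at y ∈ {3}; g ≡ 0 at y ∈ {4, 7}; common: ∅.
  x = 10: f ≡ 0 at y ∈ {2}; g ≡ 0 at y ∈ ∅; common: ∅.
Collecting: common zeros = {(8, 4)}, so the count is 1.
Comparison with the Bézout bound: 1 ≤ 2 = deg(f)·deg(g), as expected for curves with no common component (the affine F_11-count falls short of the bound because intersections may lie at infinity, over extension fields, or carry multiplicity).


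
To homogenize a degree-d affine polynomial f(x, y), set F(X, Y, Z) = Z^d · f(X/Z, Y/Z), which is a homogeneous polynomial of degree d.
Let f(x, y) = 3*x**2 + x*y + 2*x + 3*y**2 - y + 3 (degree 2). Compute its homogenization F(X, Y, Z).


F(X, Y, Z) = 3*X**2 + X*Y + 2*X*Z + 3*Y**2 - Y*Z + 3*Z**2

deg(f) = 2.
Substitute x = X/Z, y = Y/Z into f, then multiply by Z^2.
  monomial 3·x^2·y^0 ↦ 3·X^2·Y^0·Z^0.
  monomial 1·x^1·y^1 ↦ 1·X^1·Y^1·Z^0.
  monomial 2·x^1·y^0 ↦ 2·X^1·Y^0·Z^1.
  monomial 3·x^0·y^2 ↦ 3·X^0·Y^2·Z^0.
  monomial -1·x^0·y^1 ↦ -1·X^0·Y^1·Z^1.
  monomial 3·x^0·y^0 ↦ 3·X^0·Y^0·Z^2.
Collecting: F(X, Y, Z) = 3*X**2 + X*Y + 2*X*Z + 3*Y**2 - Y*Z + 3*Z**2.


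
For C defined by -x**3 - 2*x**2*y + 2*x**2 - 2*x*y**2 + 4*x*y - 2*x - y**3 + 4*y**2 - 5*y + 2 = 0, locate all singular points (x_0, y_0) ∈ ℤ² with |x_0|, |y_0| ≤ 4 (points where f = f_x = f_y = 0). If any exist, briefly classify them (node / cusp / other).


Singular points: {(0, 1)}; classification: cusp.

Compute partial derivatives:
  f_x = -3*x**2 - 4*x*y + 4*x - 2*y**2 + 4*y - 2.
  f_y = -2*x**2 - 4*x*y + 4*x - 3*y**2 + 8*y - 5.
Scan x_0 ∈ {−4, ..., 4}. For each x_0, f_y(x_0, y) is a polynomial in y; find its integer roots y ∈ {−4, ..., 4}, then test f_x and f at those candidates.
  x = -4: f_y(-4, y) = -3*y**2 + 24*y - 53; no integer root y with |y| ≤ 4.
  x = -3: f_y(-3, y) = -3*y**2 + 20*y - 35; no integer root y with |y| ≤ 4.
  x = -2: f_y(-2, y) = -3*y**2 + 16*y - 21; vanishes at y ∈ {3}. (-2, 3): f_x = -4 ≠ 0.
  x = -1: f_y(-1, y) = -3*y**2 + 12*y - 11; no integer root y with |y| ≤ 4.
  x = 0: f_y(0, y) = -3*y**2 + 8*y - 5; vanishes at y ∈ {1}. (0, 1): f_x = 0, f = 0 — SINGULAR.
  x = 1: f_y(1, y) = -3*y**2 + 4*y - 3; no integer root y with |y| ≤ 4.
  x = 2: f_y(2, y) = -3*y**2 - 5; no integer root y with |y| ≤ 4.
  x = 3: f_y(3, y) = -3*y**2 - 4*y - 11; no integer root y with |y| ≤ 4.
  x = 4: f_y(4, y) = -3*y**2 - 8*y - 21; no integer root y with |y| ≤ 4.
Only singular point on the grid: (0, 1).
Classify: substitute x = 0 + u, y = 1 + v and expand: f = -u**3 - 2*u**2*v - 2*u*v**2 - v**3 + v**2.
No constant or linear terms (consistent with a singular point). Quadratic part: v**2. Cubic part: -u**3 - 2*u**2*v - 2*u*v**2 - v**3.
The quadratic part v**2 is a perfect square, so there is a single (double) tangent line v = 0, i.e. y = 1. Restricting the cubic part to that line (v = 0) leaves -u**3 ≠ 0, so f is not divisible by v and the branch is v² ≈ u**3 to lowest order — this is a cusp.
Classification: cusp.


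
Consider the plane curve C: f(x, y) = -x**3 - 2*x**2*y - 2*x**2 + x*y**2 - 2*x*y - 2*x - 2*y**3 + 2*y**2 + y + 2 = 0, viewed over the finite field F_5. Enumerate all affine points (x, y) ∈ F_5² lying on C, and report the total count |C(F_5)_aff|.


Affine F_5-points: {(0, 4), (1, 1), (1, 4), (2, 2), (4, 4)}; count = 5.

For each of the 25 pairs (x, y) ∈ F_5², evaluate f(x, y) mod 5. Record the zeros.
  x = 0: [0↦2, 1↦3, 2↦1, 3↦4, 4↦0]  zeros at y ∈ {4}
  x = 1: [0↦2, 1↦0, 2↦2, 3↦1, 4↦0]  zeros at y ∈ {1, 4}
  x = 2: [0↦2, 1↦3, 2↦0, 3↦1, 4↦4]  zeros at y ∈ {2}
  x = 3: [0↦1, 1↦1, 2↦4, 3↦3, 4↦1]  zeros at y ∈ ∅
  x = 4: [0↦3, 1↦3, 2↦3, 3↦1, 4↦0]  zeros at y ∈ {4}
Collecting zeros: affine points = {(0, 4), (1, 1), (1, 4), (2, 2), (4, 4)}.
Total count |C(F_5)_aff| = 5.


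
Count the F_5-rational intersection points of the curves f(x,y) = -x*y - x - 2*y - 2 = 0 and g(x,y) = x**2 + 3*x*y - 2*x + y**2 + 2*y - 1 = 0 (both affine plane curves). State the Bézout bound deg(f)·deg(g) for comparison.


Common zeros: ∅; count = 0; Bézout bound = 4.

deg(f) = 2, deg(g) = 2, so Bézout bound = 4.
Scan x ∈ F_5. For each x, list the y ∈ F_5 with f(x, y) ≡ 0 and those with g(x, y) ≡ 0 (mod 5); the common zeros in that column are the intersection.
  x = 0: f ≡ 0 at y ∈ {4}; g ≡ 0 at y ∈ ∅; common: ∅.
  x = 1: f ≡ 0 at y ∈ {4}; g ≡ 0 at y ∈ ∅; common: ∅.
  x = 2: f ≡ 0 at y ∈ {4}; g ≡ 0 at y ∈ ∅; common: ∅.
  x = 3: f ≡ 0 at y ∈ {0, 1, 2, 3, 4}; g ≡ 0 at y ∈ ∅; common: ∅.
  x = 4: f ≡ 0 at y ∈ {4}; g ≡ 0 at y ∈ ∅; common: ∅.
Collecting: common zeros = ∅, so the count is 0.
Comparison with the Bézout bound: 0 ≤ 4 = deg(f)·deg(g), as expected for curves with no common component (the affine F_5-count falls short of the bound because intersections may lie at infinity, over extension fields, or carry multiplicity).


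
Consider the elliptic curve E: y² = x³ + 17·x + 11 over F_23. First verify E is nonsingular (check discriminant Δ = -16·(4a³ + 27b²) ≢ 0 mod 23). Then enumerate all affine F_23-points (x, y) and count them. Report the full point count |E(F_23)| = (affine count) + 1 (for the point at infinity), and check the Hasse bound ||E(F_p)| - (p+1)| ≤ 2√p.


Affine points = {(1, 11), (1, 12), (7, 6), (7, 17), (10, 10), (10, 13), (14, 7), (14, 16), (16, 3), (16, 20), (18, 10), (18, 13), (20, 5), (20, 18), (22, 4), (22, 19)}; affine count = 16; |E(F_23)| = 17.

Discriminant check: Δ ∝ 4a³ + 27b² = 4·17³ + 27·11² = 4·4913 + 27·121 ≡ 11 (mod 23). Nonzero ⇒ E is nonsingular.
For each x ∈ F_23, compute rhs = x³ + 17·x + 11 mod 23, then count y ∈ F_23 with y² ≡ rhs.
  x = 0: rhs = 11, matching y values: none (0 points).
  x = 1: rhs = 6, matching y values: 11, 12 (2 points).
  x = 2: rhs = 7, matching y values: none (0 points).
  x = 3: rhs = 20, matching y values: none (0 points).
  x = 4: rhs = 5, matching y values: none (0 points).
  x = 5: rhs = 14, matching y values: none (0 points).
  x = 6: rhs = 7, matching y values: none (0 points).
  x = 7: rhs = 13, matching y values: 6, 17 (2 points).
  x = 8: rhs = 15, matching y values: none (0 points).
  x = 9: rhs = 19, matching y values: none (0 points).
  x = 10: rhs = 8, matching y values: 10, 13 (2 points).
  x = 11: rhs = 11, matching y values: none (0 points).
  x = 12: rhs = 11, matching y values: none (0 points).
  x = 13: rhs = 14, matching y values: none (0 points).
  x = 14: rhs = 3, matching y values: 7, 16 (2 points).
  x = 15: rhs = 7, matching y values: none (0 points).
  x = 16: rhs = 9, matching y values: 3, 20 (2 points).
  x = 17: rhs = 15, matching y values: none (0 points).
  x = 18: rhs = 8, matching y values: 10, 13 (2 points).
  x = 19: rhs = 17, matching y values: none (0 points).
  x = 20: rhs = 2, matching y values: 5, 18 (2 points).
  x = 21: rhs = 15, matching y values: none (0 points).
  x = 22: rhs = 16, matching y values: 4, 19 (2 points).
Total affine count: 16.
Full point count |E(F_23)| = 16 + 1 = 17.
Hasse bound: |17 − (23+1)| = |-7| = 7 ≤ 2√23 ≈ 9.5917 ✓.


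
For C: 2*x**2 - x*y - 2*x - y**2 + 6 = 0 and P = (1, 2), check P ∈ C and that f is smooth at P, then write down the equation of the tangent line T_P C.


Tangent line at P: 10 - 5*y = 0.

Step 1: f(1, 2) = 0, so P lies on C.
Step 2: partial derivatives
  f_x(x, y) = 4*x - y - 2, f_y(x, y) = -x - 2*y.
  f_x(P) = 0, f_y(P) = -5 (gradient nonzero, so P is smooth).
Step 3: tangent line at P: 0·(x − 1) + -5·(y − 2) = 0.
Expanding: 10 - 5*y = 0.


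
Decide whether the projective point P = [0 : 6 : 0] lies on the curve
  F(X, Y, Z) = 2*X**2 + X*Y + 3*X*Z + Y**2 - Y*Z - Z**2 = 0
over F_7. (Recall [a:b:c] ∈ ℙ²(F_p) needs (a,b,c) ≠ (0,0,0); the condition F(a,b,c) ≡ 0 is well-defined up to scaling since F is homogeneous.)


F(0,6,0) ≡ 1 (mod 7); P is NOT on the curve.

Evaluate F(0, 6, 0) term-by-term (mod 7).
  2*X**2 ↦ 2·0·1·1 = 0
  X*Y ↦ 1·0·6·1 = 0
  3*X*Z ↦ 3·0·1·0 = 0
  Y**2 ↦ 1·1·36·1 = 36
  -Y*Z ↦ -1·1·6·0 = 0
  -Z**2 ↦ -1·1·1·0 = 0
Sum: F(0, 6, 0) = (0) + (0) + (0) + (36) + (0) + (0) = 36.
Reducing mod 7: 36 ≡ 1 (mod 7).
Since F(a, b, c) ≡ 1 ≠ 0 (mod 7), P does NOT lie on the curve.


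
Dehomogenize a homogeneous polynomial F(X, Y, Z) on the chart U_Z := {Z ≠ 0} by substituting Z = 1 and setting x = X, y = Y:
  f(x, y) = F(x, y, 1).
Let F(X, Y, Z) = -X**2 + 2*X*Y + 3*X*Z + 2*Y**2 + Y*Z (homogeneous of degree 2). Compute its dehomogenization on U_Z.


f(x, y) = -x**2 + 2*x*y + 3*x + 2*y**2 + y

On U_Z we set Z = 1. Each monomial c·X^i·Y^j·Z^k in F becomes c·x^i·y^j·1^k = c·x^i·y^j.
Substituting Z = 1: F(X, Y, 1) = -x**2 + 2*x*y + 3*x + 2*y**2 + y.
Note: deg(f) ≤ deg(F) = 2; strict inequality happens when F is divisible by Z (lost terms).


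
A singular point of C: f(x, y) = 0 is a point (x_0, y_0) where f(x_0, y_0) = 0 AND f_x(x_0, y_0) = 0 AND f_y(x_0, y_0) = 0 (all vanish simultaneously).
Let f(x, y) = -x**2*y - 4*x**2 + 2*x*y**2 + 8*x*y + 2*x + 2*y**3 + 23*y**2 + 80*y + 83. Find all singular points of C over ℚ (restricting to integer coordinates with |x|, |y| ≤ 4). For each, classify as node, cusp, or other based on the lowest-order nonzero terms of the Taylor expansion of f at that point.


Singular points: {(-2, -3)}; classification: node.

Compute partial derivatives:
  f_x = -2*x*y - 8*x + 2*y**2 + 8*y + 2.
  f_y = -x**2 + 4*x*y + 8*x + 6*y**2 + 46*y + 80.
Scan x_0 ∈ {−4, ..., 4}. For each x_0, f_y(x_0, y) is a polynomial in y; find its integer roots y ∈ {−4, ..., 4}, then test f_x and f at those candidates.
  x = -4: f_y(-4, y) = 6*y**2 + 30*y + 32; no integer root y with |y| ≤ 4.
  x = -3: f_y(-3, y) = 6*y**2 + 34*y + 47; no integer root y with |y| ≤ 4.
  x = -2: f_y(-2, y) = 6*y**2 + 38*y + 60; vanishes at y ∈ {-3}. (-2, -3): f_x = 0, f = 0 — SINGULAR.
  x = -1: f_y(-1, y) = 6*y**2 + 42*y + 71; no integer root y with |y| ≤ 4.
  x = 0: f_y(0, y) = 6*y**2 + 46*y + 80; no integer root y with |y| ≤ 4.
  x = 1: f_y(1, y) = 6*y**2 + 50*y + 87; no integer root y with |y| ≤ 4.
  x = 2: f_y(2, y) = 6*y**2 + 54*y + 92; no integer root y with |y| ≤ 4.
  x = 3: f_y(3, y) = 6*y**2 + 58*y + 95; no integer root y with |y| ≤ 4.
  x = 4: f_y(4, y) = 6*y**2 + 62*y + 96; no integer root y with |y| ≤ 4.
Only singular point on the grid: (-2, -3).
Classify: substitute x = -2 + u, y = -3 + v and expand: f = -u**2*v - u**2 + 2*u*v**2 + 2*v**3 + v**2.
No constant or linear terms (consistent with a singular point). Quadratic part: -u**2 + v**2. Cubic part: -u**2*v + 2*u*v**2 + 2*v**3.
The quadratic part v**2 - u**2 = (v − u)(v + u) splits into two distinct linear factors, so there are two distinct tangent lines y − -3 = ±(x − -2) — this is a node (ordinary double point).
Classification: node.


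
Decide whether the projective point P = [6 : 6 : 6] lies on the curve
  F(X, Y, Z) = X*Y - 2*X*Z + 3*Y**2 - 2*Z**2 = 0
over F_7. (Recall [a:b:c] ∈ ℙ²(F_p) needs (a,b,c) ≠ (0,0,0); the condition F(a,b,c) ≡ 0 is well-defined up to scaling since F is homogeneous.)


F(6,6,6) ≡ 0 (mod 7); P is on the curve.

Evaluate F(6, 6, 6) term-by-term (mod 7).
  X*Y ↦ 1·6·6·1 = 36
  -2*X*Z ↦ -2·6·1·6 = -72
  3*Y**2 ↦ 3·1·36·1 = 108
  -2*Z**2 ↦ -2·1·1·36 = -72
Sum: F(6, 6, 6) = (36) + (-72) + (108) + (-72) = 0.
Reducing mod 7: 0 ≡ 0 (mod 7).
Since F(a, b, c) ≡ 0 (mod 7), P lies on the curve.


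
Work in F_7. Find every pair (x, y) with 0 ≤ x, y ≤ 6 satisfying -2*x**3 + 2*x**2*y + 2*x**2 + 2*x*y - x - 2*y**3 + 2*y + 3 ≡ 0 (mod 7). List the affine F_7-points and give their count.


Affine F_7-points: {(2, 0), (3, 2), (5, 3), (6, 4)}; count = 4.

For each of the 49 pairs (x, y) ∈ F_7², evaluate f(x, y) mod 7. Record the zeros.
  x = 0: [0↦3, 1↦3, 2↦5, 3↦4, 4↦2, 5↦1, 6↦3]  zeros at y ∈ ∅
  x = 1: [0↦2, 1↦6, 2↦5, 3↦1, 4↦3, 5↦6, 6↦5]  zeros at y ∈ ∅
  x = 2: [0↦0, 1↦5, 2↦5, 3↦2, 4↦5, 5↦2, 6↦2]  zeros at y ∈ {0}
  x = 3: [0↦6, 1↦2, 2↦0, 3↦2, 4↦3, 5↦5, 6↦3]  zeros at y ∈ {2}
  x = 4: [0↦1, 1↦6, 2↦6, 3↦3, 4↦6, 5↦3, 6↦3]  zeros at y ∈ ∅
  x = 5: [0↦1, 1↦5, 2↦4, 3↦0, 4↦2, 5↦5, 6↦4]  zeros at y ∈ {3}
  x = 6: [0↦1, 1↦1, 2↦3, 3↦2, 4↦0, 5↦6, 6↦1]  zeros at y ∈ {4}
Collecting zeros: affine points = {(2, 0), (3, 2), (5, 3), (6, 4)}.
Total count |C(F_7)_aff| = 4.


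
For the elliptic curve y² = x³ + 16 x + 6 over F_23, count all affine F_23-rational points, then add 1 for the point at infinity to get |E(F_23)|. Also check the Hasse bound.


Affine points = {(0, 11), (0, 12), (1, 0), (2, 0), (3, 9), (3, 14), (5, 2), (5, 21), (7, 1), (7, 22), (8, 5), (8, 18), (10, 4), (10, 19), (11, 8), (11, 15), (17, 4), (17, 19), (18, 10), (18, 13), (19, 4), (19, 19), (20, 0), (21, 9), (21, 14), (22, 9), (22, 14)}; affine count = 27; |E(F_23)| = 28.

Discriminant check: Δ ∝ 4a³ + 27b² = 4·16³ + 27·6² = 4·4096 + 27·36 ≡ 14 (mod 23). Nonzero ⇒ E is nonsingular.
For each x ∈ F_23, compute rhs = x³ + 16·x + 6 mod 23, then count y ∈ F_23 with y² ≡ rhs.
  x = 0: rhs = 6, matching y values: 11, 12 (2 points).
  x = 1: rhs = 0, matching y values: 0 (1 points).
  x = 2: rhs = 0, matching y values: 0 (1 points).
  x = 3: rhs = 12, matching y values: 9, 14 (2 points).
  x = 4: rhs = 19, matching y values: none (0 points).
  x = 5: rhs = 4, matching y values: 2, 21 (2 points).
  x = 6: rhs = 19, matching y values: none (0 points).
  x = 7: rhs = 1, matching y values: 1, 22 (2 points).
  x = 8: rhs = 2, matching y values: 5, 18 (2 points).
  x = 9: rhs = 5, matching y values: none (0 points).
  x = 10: rhs = 16, matching y values: 4, 19 (2 points).
  x = 11: rhs = 18, matching y values: 8, 15 (2 points).
  x = 12: rhs = 17, matching y values: none (0 points).
  x = 13: rhs = 19, matching y values: none (0 points).
  x = 14: rhs = 7, matching y values: none (0 points).
  x = 15: rhs = 10, matching y values: none (0 points).
  x = 16: rhs = 11, matching y values: none (0 points).
  x = 17: rhs = 16, matching y values: 4, 19 (2 points).
  x = 18: rhs = 8, matching y values: 10, 13 (2 points).
  x = 19: rhs = 16, matching y values: 4, 19 (2 points).
  x = 20: rhs = 0, matching y values: 0 (1 points).
  x = 21: rhs = 12, matching y values: 9, 14 (2 points).
  x = 22: rhs = 12, matching y values: 9, 14 (2 points).
Total affine count: 27.
Full point count |E(F_23)| = 27 + 1 = 28.
Hasse bound: |28 − (23+1)| = |4| = 4 ≤ 2√23 ≈ 9.5917 ✓.


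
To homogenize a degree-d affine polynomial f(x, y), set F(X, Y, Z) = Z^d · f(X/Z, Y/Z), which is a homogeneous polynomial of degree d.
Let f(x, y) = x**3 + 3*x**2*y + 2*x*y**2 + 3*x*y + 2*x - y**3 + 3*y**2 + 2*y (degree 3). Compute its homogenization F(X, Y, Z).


F(X, Y, Z) = X**3 + 3*X**2*Y + 2*X*Y**2 + 3*X*Y*Z + 2*X*Z**2 - Y**3 + 3*Y**2*Z + 2*Y*Z**2

deg(f) = 3.
Substitute x = X/Z, y = Y/Z into f, then multiply by Z^3.
  monomial 1·x^3·y^0 ↦ 1·X^3·Y^0·Z^0.
  monomial 3·x^2·y^1 ↦ 3·X^2·Y^1·Z^0.
  monomial 2·x^1·y^2 ↦ 2·X^1·Y^2·Z^0.
  monomial 3·x^1·y^1 ↦ 3·X^1·Y^1·Z^1.
  monomial 2·x^1·y^0 ↦ 2·X^1·Y^0·Z^2.
  monomial -1·x^0·y^3 ↦ -1·X^0·Y^3·Z^0.
  monomial 3·x^0·y^2 ↦ 3·X^0·Y^2·Z^1.
  monomial 2·x^0·y^1 ↦ 2·X^0·Y^1·Z^2.
Collecting: F(X, Y, Z) = X**3 + 3*X**2*Y + 2*X*Y**2 + 3*X*Y*Z + 2*X*Z**2 - Y**3 + 3*Y**2*Z + 2*Y*Z**2.
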